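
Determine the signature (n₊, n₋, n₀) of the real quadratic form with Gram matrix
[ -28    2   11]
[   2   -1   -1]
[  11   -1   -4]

Answer: (1, 2, 0)

Derivation:
step 0: pivot -28 → sign −
step 1: pivot -6/7 → sign −
step 2: pivot 3/8 → sign +
signature = (1, 2, 0)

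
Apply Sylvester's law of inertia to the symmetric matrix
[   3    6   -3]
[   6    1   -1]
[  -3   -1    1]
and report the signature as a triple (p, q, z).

step 0: pivot 3 → sign +
step 1: pivot -11 → sign −
step 2: pivot 3/11 → sign +
signature = (2, 1, 0)

Answer: (2, 1, 0)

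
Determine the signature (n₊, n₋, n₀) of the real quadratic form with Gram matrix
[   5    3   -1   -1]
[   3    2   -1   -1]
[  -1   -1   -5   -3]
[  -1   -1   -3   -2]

step 0: pivot 5 → sign +
step 1: pivot 1/5 → sign +
step 2: pivot -6 → sign −
step 3: pivot -1/3 → sign −
signature = (2, 2, 0)

Answer: (2, 2, 0)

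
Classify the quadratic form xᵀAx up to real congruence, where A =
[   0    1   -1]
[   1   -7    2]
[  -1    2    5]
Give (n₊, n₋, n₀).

Answer: (2, 1, 0)

Derivation:
step 0: pivot -7 → sign −
step 1: pivot 1/7 → sign +
step 2: pivot 2 → sign +
signature = (2, 1, 0)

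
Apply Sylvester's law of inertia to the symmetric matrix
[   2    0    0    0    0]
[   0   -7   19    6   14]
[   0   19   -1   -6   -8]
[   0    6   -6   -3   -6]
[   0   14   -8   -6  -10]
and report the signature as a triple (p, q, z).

Answer: (3, 1, 1)

Derivation:
step 0: pivot 2 → sign +
step 1: pivot -7 → sign −
step 2: pivot 354/7 → sign +
step 3: pivot 3/59 → sign +
step 4: row/col 4 already zero → sign 0
signature = (3, 1, 1)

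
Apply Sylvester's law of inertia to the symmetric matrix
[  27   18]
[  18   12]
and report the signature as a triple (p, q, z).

step 0: pivot 27 → sign +
step 1: row/col 1 already zero → sign 0
signature = (1, 0, 1)

Answer: (1, 0, 1)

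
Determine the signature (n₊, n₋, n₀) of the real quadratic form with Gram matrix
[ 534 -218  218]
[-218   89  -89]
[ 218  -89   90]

step 0: pivot 534 → sign +
step 1: pivot 1/267 → sign +
step 2: pivot 1 → sign +
signature = (3, 0, 0)

Answer: (3, 0, 0)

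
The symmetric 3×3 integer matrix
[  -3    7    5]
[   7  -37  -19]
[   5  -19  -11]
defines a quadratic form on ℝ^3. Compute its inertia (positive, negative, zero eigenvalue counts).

Answer: (0, 3, 0)

Derivation:
step 0: pivot -3 → sign −
step 1: pivot -62/3 → sign −
step 2: pivot -2/31 → sign −
signature = (0, 3, 0)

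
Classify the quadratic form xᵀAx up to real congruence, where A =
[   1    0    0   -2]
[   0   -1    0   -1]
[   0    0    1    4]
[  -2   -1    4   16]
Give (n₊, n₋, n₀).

step 0: pivot 1 → sign +
step 1: pivot -1 → sign −
step 2: pivot 1 → sign +
step 3: pivot -3 → sign −
signature = (2, 2, 0)

Answer: (2, 2, 0)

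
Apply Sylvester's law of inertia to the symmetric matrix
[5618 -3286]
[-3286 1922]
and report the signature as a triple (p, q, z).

step 0: pivot 5618 → sign +
step 1: row/col 1 already zero → sign 0
signature = (1, 0, 1)

Answer: (1, 0, 1)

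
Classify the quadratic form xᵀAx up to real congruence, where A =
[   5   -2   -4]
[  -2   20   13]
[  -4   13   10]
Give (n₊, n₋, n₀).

step 0: pivot 5 → sign +
step 1: pivot 96/5 → sign +
step 2: pivot 1/32 → sign +
signature = (3, 0, 0)

Answer: (3, 0, 0)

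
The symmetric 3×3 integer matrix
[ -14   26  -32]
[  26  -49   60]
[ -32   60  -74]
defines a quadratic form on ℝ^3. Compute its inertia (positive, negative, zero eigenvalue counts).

Answer: (0, 3, 0)

Derivation:
step 0: pivot -14 → sign −
step 1: pivot -5/7 → sign −
step 2: pivot -2/5 → sign −
signature = (0, 3, 0)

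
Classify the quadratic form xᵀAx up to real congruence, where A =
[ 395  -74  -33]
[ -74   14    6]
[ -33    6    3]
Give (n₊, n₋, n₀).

Answer: (2, 0, 1)

Derivation:
step 0: pivot 395 → sign +
step 1: pivot 54/395 → sign +
step 2: row/col 2 already zero → sign 0
signature = (2, 0, 1)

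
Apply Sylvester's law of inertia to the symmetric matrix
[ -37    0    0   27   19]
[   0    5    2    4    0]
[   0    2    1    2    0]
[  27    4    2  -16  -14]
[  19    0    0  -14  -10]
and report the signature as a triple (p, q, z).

step 0: pivot -37 → sign −
step 1: pivot 5 → sign +
step 2: pivot 1/5 → sign +
step 3: pivot -11/37 → sign −
step 4: pivot -2/11 → sign −
signature = (2, 3, 0)

Answer: (2, 3, 0)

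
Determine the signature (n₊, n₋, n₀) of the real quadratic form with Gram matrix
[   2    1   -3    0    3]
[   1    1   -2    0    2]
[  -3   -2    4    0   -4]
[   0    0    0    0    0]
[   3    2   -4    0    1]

step 0: pivot 2 → sign +
step 1: pivot 1/2 → sign +
step 2: pivot -1 → sign −
step 3: pivot -3 → sign −
step 4: row/col 4 already zero → sign 0
signature = (2, 2, 1)

Answer: (2, 2, 1)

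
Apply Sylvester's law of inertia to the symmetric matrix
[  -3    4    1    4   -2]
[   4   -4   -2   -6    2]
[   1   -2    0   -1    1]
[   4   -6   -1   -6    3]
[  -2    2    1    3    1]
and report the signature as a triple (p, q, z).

step 0: pivot -3 → sign −
step 1: pivot 4/3 → sign +
step 2: pivot -1 → sign −
step 3: pivot 2 → sign +
step 4: row/col 4 already zero → sign 0
signature = (2, 2, 1)

Answer: (2, 2, 1)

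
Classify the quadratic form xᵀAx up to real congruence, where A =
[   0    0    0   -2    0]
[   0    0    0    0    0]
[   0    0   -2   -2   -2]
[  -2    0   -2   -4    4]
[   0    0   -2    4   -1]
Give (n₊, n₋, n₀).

step 0: pivot -2 → sign −
step 1: pivot -2 → sign −
step 2: pivot 2 → sign +
step 3: pivot 1 → sign +
step 4: row/col 4 already zero → sign 0
signature = (2, 2, 1)

Answer: (2, 2, 1)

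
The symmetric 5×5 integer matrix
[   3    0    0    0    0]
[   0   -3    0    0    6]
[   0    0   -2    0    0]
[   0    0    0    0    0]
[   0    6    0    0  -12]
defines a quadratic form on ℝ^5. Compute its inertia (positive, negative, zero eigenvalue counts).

Answer: (1, 2, 2)

Derivation:
step 0: pivot 3 → sign +
step 1: pivot -3 → sign −
step 2: pivot -2 → sign −
step 3: row/col 3 already zero → sign 0
step 4: row/col 4 already zero → sign 0
signature = (1, 2, 2)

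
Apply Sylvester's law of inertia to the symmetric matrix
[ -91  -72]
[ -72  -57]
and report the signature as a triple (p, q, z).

Answer: (0, 2, 0)

Derivation:
step 0: pivot -91 → sign −
step 1: pivot -3/91 → sign −
signature = (0, 2, 0)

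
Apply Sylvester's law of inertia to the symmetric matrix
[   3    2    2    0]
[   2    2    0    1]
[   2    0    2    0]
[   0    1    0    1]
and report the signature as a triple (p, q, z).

step 0: pivot 3 → sign +
step 1: pivot 2/3 → sign +
step 2: pivot -2 → sign −
step 3: pivot 3/2 → sign +
signature = (3, 1, 0)

Answer: (3, 1, 0)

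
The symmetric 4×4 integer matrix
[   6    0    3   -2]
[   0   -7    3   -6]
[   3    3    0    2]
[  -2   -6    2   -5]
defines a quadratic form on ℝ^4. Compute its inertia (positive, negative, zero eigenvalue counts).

Answer: (2, 2, 0)

Derivation:
step 0: pivot 6 → sign +
step 1: pivot -7 → sign −
step 2: pivot -3/14 → sign −
step 3: pivot 1/3 → sign +
signature = (2, 2, 0)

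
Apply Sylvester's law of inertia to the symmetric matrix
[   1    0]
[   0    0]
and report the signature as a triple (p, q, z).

Answer: (1, 0, 1)

Derivation:
step 0: pivot 1 → sign +
step 1: row/col 1 already zero → sign 0
signature = (1, 0, 1)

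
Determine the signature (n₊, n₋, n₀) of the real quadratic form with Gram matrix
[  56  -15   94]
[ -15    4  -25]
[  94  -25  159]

step 0: pivot 56 → sign +
step 1: pivot -1/56 → sign −
step 2: pivot 3 → sign +
signature = (2, 1, 0)

Answer: (2, 1, 0)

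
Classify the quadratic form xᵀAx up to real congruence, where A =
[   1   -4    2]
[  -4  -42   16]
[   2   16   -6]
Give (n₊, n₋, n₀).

Answer: (1, 2, 0)

Derivation:
step 0: pivot 1 → sign +
step 1: pivot -58 → sign −
step 2: pivot -2/29 → sign −
signature = (1, 2, 0)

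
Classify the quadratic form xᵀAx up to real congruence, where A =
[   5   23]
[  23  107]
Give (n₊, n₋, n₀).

Answer: (2, 0, 0)

Derivation:
step 0: pivot 5 → sign +
step 1: pivot 6/5 → sign +
signature = (2, 0, 0)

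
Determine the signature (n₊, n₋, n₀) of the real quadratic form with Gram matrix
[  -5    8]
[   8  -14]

step 0: pivot -5 → sign −
step 1: pivot -6/5 → sign −
signature = (0, 2, 0)

Answer: (0, 2, 0)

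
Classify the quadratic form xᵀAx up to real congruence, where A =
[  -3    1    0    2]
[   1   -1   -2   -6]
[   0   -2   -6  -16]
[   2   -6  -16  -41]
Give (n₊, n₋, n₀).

step 0: pivot -3 → sign −
step 1: pivot -2/3 → sign −
step 2: pivot 3 → sign +
step 3: row/col 3 already zero → sign 0
signature = (1, 2, 1)

Answer: (1, 2, 1)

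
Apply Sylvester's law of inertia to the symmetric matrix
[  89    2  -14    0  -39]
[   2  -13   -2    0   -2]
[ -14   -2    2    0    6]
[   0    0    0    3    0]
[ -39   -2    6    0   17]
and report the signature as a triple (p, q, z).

step 0: pivot 89 → sign +
step 1: pivot -1161/89 → sign −
step 2: pivot 2/129 → sign +
step 3: pivot 3 → sign +
step 4: row/col 4 already zero → sign 0
signature = (3, 1, 1)

Answer: (3, 1, 1)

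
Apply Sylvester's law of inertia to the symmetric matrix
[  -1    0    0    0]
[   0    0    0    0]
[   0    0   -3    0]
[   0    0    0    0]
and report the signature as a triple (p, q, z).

Answer: (0, 2, 2)

Derivation:
step 0: pivot -1 → sign −
step 1: pivot -3 → sign −
step 2: row/col 2 already zero → sign 0
step 3: row/col 3 already zero → sign 0
signature = (0, 2, 2)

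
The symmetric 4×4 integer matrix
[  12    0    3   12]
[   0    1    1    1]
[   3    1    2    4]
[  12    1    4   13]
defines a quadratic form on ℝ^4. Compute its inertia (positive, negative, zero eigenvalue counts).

Answer: (3, 0, 1)

Derivation:
step 0: pivot 12 → sign +
step 1: pivot 1 → sign +
step 2: pivot 1/4 → sign +
step 3: row/col 3 already zero → sign 0
signature = (3, 0, 1)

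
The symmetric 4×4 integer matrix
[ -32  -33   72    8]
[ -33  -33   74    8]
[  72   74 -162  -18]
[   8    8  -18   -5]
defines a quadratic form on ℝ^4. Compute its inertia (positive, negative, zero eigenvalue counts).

Answer: (1, 3, 0)

Derivation:
step 0: pivot -32 → sign −
step 1: pivot 33/32 → sign +
step 2: pivot -2/33 → sign −
step 3: pivot -3 → sign −
signature = (1, 3, 0)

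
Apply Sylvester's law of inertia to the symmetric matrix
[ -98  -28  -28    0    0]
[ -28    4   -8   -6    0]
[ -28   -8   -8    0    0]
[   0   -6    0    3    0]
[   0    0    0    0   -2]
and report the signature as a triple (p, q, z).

step 0: pivot -98 → sign −
step 1: pivot 12 → sign +
step 2: pivot -2 → sign −
step 3: row/col 3 already zero → sign 0
step 4: row/col 4 already zero → sign 0
signature = (1, 2, 2)

Answer: (1, 2, 2)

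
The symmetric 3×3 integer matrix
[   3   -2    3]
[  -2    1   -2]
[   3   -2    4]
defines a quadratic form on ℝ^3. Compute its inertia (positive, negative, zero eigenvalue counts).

Answer: (2, 1, 0)

Derivation:
step 0: pivot 3 → sign +
step 1: pivot -1/3 → sign −
step 2: pivot 1 → sign +
signature = (2, 1, 0)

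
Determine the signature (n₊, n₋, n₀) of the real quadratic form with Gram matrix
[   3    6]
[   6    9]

step 0: pivot 3 → sign +
step 1: pivot -3 → sign −
signature = (1, 1, 0)

Answer: (1, 1, 0)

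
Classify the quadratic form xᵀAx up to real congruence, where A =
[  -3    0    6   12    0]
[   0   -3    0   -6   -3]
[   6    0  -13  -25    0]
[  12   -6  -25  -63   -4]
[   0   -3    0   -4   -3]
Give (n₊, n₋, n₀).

Answer: (1, 4, 0)

Derivation:
step 0: pivot -3 → sign −
step 1: pivot -3 → sign −
step 2: pivot -1 → sign −
step 3: pivot -2 → sign −
step 4: pivot 2 → sign +
signature = (1, 4, 0)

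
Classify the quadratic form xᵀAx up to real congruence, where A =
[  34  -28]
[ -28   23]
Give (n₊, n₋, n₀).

step 0: pivot 34 → sign +
step 1: pivot -1/17 → sign −
signature = (1, 1, 0)

Answer: (1, 1, 0)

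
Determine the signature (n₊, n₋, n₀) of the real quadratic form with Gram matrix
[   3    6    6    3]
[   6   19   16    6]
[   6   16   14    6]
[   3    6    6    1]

step 0: pivot 3 → sign +
step 1: pivot 7 → sign +
step 2: pivot -2/7 → sign −
step 3: pivot -2 → sign −
signature = (2, 2, 0)

Answer: (2, 2, 0)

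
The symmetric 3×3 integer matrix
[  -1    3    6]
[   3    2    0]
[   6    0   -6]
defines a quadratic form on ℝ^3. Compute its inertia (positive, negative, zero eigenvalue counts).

step 0: pivot -1 → sign −
step 1: pivot 11 → sign +
step 2: pivot 6/11 → sign +
signature = (2, 1, 0)

Answer: (2, 1, 0)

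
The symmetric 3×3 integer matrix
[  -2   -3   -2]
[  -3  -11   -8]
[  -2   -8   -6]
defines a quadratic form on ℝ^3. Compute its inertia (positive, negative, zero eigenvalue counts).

step 0: pivot -2 → sign −
step 1: pivot -13/2 → sign −
step 2: pivot -2/13 → sign −
signature = (0, 3, 0)

Answer: (0, 3, 0)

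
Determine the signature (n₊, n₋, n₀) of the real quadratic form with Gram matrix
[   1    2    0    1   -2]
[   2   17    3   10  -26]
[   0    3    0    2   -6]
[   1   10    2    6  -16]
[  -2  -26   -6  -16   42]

step 0: pivot 1 → sign +
step 1: pivot 13 → sign +
step 2: pivot -9/13 → sign −
step 3: pivot 1/9 → sign +
step 4: pivot -2 → sign −
signature = (3, 2, 0)

Answer: (3, 2, 0)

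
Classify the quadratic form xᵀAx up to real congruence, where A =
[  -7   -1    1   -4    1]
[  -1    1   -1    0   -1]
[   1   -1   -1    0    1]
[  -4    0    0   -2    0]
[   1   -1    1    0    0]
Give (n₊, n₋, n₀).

Answer: (1, 3, 1)

Derivation:
step 0: pivot -7 → sign −
step 1: pivot 8/7 → sign +
step 2: pivot -2 → sign −
step 3: pivot -1 → sign −
step 4: row/col 4 already zero → sign 0
signature = (1, 3, 1)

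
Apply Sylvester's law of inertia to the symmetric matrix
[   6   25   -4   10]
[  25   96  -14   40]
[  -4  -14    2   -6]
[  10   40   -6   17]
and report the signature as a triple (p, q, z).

Answer: (3, 1, 0)

Derivation:
step 0: pivot 6 → sign +
step 1: pivot -49/6 → sign −
step 2: pivot 10/49 → sign +
step 3: pivot 3/5 → sign +
signature = (3, 1, 0)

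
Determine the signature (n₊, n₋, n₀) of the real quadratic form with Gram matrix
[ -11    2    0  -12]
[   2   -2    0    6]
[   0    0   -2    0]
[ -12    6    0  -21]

Answer: (1, 3, 0)

Derivation:
step 0: pivot -11 → sign −
step 1: pivot -18/11 → sign −
step 2: pivot -2 → sign −
step 3: pivot 1 → sign +
signature = (1, 3, 0)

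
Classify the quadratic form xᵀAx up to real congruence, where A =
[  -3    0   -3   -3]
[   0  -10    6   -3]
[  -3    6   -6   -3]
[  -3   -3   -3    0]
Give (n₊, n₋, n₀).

step 0: pivot -3 → sign −
step 1: pivot -10 → sign −
step 2: pivot 3/5 → sign +
step 3: pivot -3/2 → sign −
signature = (1, 3, 0)

Answer: (1, 3, 0)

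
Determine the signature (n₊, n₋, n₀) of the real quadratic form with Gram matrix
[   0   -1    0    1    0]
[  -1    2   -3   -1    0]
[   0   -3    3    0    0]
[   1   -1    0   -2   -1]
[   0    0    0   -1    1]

step 0: pivot 2 → sign +
step 1: pivot -1/2 → sign −
step 2: pivot 3 → sign +
step 3: pivot -5 → sign −
step 4: pivot 6/5 → sign +
signature = (3, 2, 0)

Answer: (3, 2, 0)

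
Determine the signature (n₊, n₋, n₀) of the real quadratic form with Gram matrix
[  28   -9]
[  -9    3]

Answer: (2, 0, 0)

Derivation:
step 0: pivot 28 → sign +
step 1: pivot 3/28 → sign +
signature = (2, 0, 0)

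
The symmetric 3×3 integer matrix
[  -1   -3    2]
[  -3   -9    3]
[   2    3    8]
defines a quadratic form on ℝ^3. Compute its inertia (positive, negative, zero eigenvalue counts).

step 0: pivot -1 → sign −
step 1: pivot 12 → sign +
step 2: pivot -3/4 → sign −
signature = (1, 2, 0)

Answer: (1, 2, 0)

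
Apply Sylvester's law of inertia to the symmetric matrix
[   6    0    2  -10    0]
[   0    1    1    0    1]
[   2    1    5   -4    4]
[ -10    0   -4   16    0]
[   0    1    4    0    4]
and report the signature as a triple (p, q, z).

Answer: (4, 1, 0)

Derivation:
step 0: pivot 6 → sign +
step 1: pivot 1 → sign +
step 2: pivot 10/3 → sign +
step 3: pivot -4/5 → sign −
step 4: pivot 3/4 → sign +
signature = (4, 1, 0)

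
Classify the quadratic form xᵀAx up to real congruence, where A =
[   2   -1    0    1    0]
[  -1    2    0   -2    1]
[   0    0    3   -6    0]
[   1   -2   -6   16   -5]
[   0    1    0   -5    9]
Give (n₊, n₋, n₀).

step 0: pivot 2 → sign +
step 1: pivot 3/2 → sign +
step 2: pivot 3 → sign +
step 3: pivot 2 → sign +
step 4: pivot 1/3 → sign +
signature = (5, 0, 0)

Answer: (5, 0, 0)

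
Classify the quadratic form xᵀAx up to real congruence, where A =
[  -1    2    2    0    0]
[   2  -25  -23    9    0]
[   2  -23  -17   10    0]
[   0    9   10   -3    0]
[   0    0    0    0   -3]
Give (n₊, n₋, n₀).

step 0: pivot -1 → sign −
step 1: pivot -21 → sign −
step 2: pivot 88/21 → sign +
step 3: pivot 3/88 → sign +
step 4: pivot -3 → sign −
signature = (2, 3, 0)

Answer: (2, 3, 0)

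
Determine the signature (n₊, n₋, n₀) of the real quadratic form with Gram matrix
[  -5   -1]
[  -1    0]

step 0: pivot -5 → sign −
step 1: pivot 1/5 → sign +
signature = (1, 1, 0)

Answer: (1, 1, 0)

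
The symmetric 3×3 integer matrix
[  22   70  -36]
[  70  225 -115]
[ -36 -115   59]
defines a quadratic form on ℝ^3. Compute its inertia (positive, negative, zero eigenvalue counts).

step 0: pivot 22 → sign +
step 1: pivot 25/11 → sign +
step 2: row/col 2 already zero → sign 0
signature = (2, 0, 1)

Answer: (2, 0, 1)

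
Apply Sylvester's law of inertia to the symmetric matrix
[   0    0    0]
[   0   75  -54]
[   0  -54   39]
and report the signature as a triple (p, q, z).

Answer: (2, 0, 1)

Derivation:
step 0: pivot 75 → sign +
step 1: pivot 3/25 → sign +
step 2: row/col 2 already zero → sign 0
signature = (2, 0, 1)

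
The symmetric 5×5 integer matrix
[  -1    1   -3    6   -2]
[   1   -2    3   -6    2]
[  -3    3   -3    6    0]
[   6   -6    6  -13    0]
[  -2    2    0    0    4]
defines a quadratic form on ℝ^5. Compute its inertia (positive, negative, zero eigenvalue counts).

Answer: (2, 3, 0)

Derivation:
step 0: pivot -1 → sign −
step 1: pivot -1 → sign −
step 2: pivot 6 → sign +
step 3: pivot -1 → sign −
step 4: pivot 2 → sign +
signature = (2, 3, 0)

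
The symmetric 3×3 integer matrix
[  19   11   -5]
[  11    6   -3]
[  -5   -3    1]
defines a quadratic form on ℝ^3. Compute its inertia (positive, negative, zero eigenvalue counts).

step 0: pivot 19 → sign +
step 1: pivot -7/19 → sign −
step 2: pivot -2/7 → sign −
signature = (1, 2, 0)

Answer: (1, 2, 0)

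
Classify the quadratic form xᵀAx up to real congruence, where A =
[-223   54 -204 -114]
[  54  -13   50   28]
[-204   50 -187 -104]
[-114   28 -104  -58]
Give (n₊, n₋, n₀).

step 0: pivot -223 → sign −
step 1: pivot 17/223 → sign +
step 2: pivot -87/17 → sign −
step 3: pivot -6/29 → sign −
signature = (1, 3, 0)

Answer: (1, 3, 0)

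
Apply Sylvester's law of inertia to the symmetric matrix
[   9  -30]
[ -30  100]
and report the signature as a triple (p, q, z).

Answer: (1, 0, 1)

Derivation:
step 0: pivot 9 → sign +
step 1: row/col 1 already zero → sign 0
signature = (1, 0, 1)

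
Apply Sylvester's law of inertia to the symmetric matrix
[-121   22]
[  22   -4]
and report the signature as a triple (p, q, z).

step 0: pivot -121 → sign −
step 1: row/col 1 already zero → sign 0
signature = (0, 1, 1)

Answer: (0, 1, 1)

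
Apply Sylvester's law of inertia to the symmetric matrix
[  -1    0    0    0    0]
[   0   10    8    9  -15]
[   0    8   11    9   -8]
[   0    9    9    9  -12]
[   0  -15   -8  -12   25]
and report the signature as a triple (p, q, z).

Answer: (3, 2, 0)

Derivation:
step 0: pivot -1 → sign −
step 1: pivot 10 → sign +
step 2: pivot 23/5 → sign +
step 3: pivot 9/46 → sign +
step 4: pivot -1 → sign −
signature = (3, 2, 0)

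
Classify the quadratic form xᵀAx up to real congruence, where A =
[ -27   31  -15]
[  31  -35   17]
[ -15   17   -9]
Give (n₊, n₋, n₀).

step 0: pivot -27 → sign −
step 1: pivot 16/27 → sign +
step 2: pivot -3/4 → sign −
signature = (1, 2, 0)

Answer: (1, 2, 0)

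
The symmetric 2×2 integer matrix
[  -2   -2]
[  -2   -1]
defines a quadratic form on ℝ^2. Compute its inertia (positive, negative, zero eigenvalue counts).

Answer: (1, 1, 0)

Derivation:
step 0: pivot -2 → sign −
step 1: pivot 1 → sign +
signature = (1, 1, 0)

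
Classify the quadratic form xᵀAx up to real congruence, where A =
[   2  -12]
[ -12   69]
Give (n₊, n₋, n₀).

Answer: (1, 1, 0)

Derivation:
step 0: pivot 2 → sign +
step 1: pivot -3 → sign −
signature = (1, 1, 0)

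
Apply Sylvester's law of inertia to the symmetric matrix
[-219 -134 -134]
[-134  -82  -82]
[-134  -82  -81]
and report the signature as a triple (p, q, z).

Answer: (1, 2, 0)

Derivation:
step 0: pivot -219 → sign −
step 1: pivot -2/219 → sign −
step 2: pivot 1 → sign +
signature = (1, 2, 0)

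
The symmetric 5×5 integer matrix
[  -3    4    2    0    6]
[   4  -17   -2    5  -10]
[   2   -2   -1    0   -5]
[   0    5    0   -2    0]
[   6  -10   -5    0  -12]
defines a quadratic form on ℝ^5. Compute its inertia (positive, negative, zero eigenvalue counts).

Answer: (1, 4, 0)

Derivation:
step 0: pivot -3 → sign −
step 1: pivot -35/3 → sign −
step 2: pivot 13/35 → sign +
step 3: pivot -1/13 → sign −
step 4: pivot -3 → sign −
signature = (1, 4, 0)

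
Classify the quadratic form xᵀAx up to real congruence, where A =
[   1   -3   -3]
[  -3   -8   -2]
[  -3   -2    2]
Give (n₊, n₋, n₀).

step 0: pivot 1 → sign +
step 1: pivot -17 → sign −
step 2: pivot 2/17 → sign +
signature = (2, 1, 0)

Answer: (2, 1, 0)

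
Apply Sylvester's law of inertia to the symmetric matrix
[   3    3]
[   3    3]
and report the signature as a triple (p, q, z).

step 0: pivot 3 → sign +
step 1: row/col 1 already zero → sign 0
signature = (1, 0, 1)

Answer: (1, 0, 1)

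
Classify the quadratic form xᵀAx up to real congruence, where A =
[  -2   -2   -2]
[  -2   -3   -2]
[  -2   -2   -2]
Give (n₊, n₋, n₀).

step 0: pivot -2 → sign −
step 1: pivot -1 → sign −
step 2: row/col 2 already zero → sign 0
signature = (0, 2, 1)

Answer: (0, 2, 1)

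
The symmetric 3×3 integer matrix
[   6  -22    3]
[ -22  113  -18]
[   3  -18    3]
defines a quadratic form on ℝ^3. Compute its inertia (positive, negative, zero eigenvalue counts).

Answer: (2, 1, 0)

Derivation:
step 0: pivot 6 → sign +
step 1: pivot 97/3 → sign +
step 2: pivot -3/194 → sign −
signature = (2, 1, 0)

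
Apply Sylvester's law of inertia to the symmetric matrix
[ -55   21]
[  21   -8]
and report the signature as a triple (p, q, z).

step 0: pivot -55 → sign −
step 1: pivot 1/55 → sign +
signature = (1, 1, 0)

Answer: (1, 1, 0)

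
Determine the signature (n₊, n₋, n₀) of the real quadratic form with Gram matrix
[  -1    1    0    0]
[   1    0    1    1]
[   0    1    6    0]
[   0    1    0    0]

Answer: (2, 2, 0)

Derivation:
step 0: pivot -1 → sign −
step 1: pivot 1 → sign +
step 2: pivot 5 → sign +
step 3: pivot -6/5 → sign −
signature = (2, 2, 0)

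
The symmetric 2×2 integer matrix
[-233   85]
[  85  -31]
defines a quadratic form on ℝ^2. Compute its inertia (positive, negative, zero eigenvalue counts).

step 0: pivot -233 → sign −
step 1: pivot 2/233 → sign +
signature = (1, 1, 0)

Answer: (1, 1, 0)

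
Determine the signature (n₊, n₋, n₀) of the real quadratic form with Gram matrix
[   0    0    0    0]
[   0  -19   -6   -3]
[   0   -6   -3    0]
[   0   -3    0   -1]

Answer: (1, 2, 1)

Derivation:
step 0: pivot -19 → sign −
step 1: pivot -21/19 → sign −
step 2: pivot 2/7 → sign +
step 3: row/col 3 already zero → sign 0
signature = (1, 2, 1)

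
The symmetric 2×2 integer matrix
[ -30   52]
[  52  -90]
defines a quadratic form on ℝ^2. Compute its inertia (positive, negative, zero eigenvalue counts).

Answer: (1, 1, 0)

Derivation:
step 0: pivot -30 → sign −
step 1: pivot 2/15 → sign +
signature = (1, 1, 0)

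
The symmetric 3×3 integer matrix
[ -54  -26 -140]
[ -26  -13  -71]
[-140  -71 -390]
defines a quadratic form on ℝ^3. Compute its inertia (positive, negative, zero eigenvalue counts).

step 0: pivot -54 → sign −
step 1: pivot -13/27 → sign −
step 2: pivot -3/13 → sign −
signature = (0, 3, 0)

Answer: (0, 3, 0)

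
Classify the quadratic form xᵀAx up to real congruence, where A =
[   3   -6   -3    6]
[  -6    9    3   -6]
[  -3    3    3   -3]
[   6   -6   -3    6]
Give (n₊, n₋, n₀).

Answer: (3, 1, 0)

Derivation:
step 0: pivot 3 → sign +
step 1: pivot -3 → sign −
step 2: pivot 3 → sign +
step 3: pivot 3 → sign +
signature = (3, 1, 0)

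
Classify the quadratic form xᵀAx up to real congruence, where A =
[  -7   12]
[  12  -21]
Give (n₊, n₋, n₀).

step 0: pivot -7 → sign −
step 1: pivot -3/7 → sign −
signature = (0, 2, 0)

Answer: (0, 2, 0)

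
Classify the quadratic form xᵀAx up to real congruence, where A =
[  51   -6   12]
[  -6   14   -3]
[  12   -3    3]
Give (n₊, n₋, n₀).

step 0: pivot 51 → sign +
step 1: pivot 226/17 → sign +
step 2: pivot -3/226 → sign −
signature = (2, 1, 0)

Answer: (2, 1, 0)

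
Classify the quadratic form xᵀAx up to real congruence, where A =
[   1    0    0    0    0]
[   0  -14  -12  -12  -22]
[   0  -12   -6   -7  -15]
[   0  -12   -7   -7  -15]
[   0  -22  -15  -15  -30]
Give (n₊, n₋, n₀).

Answer: (4, 1, 0)

Derivation:
step 0: pivot 1 → sign +
step 1: pivot -14 → sign −
step 2: pivot 30/7 → sign +
step 3: pivot 23/30 → sign +
step 4: pivot 1/23 → sign +
signature = (4, 1, 0)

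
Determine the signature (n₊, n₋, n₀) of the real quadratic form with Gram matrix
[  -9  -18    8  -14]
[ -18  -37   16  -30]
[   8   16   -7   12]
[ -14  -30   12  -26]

Answer: (1, 3, 0)

Derivation:
step 0: pivot -9 → sign −
step 1: pivot -1 → sign −
step 2: pivot 1/9 → sign +
step 3: pivot -2 → sign −
signature = (1, 3, 0)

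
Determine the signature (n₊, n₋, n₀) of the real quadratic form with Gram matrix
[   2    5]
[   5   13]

step 0: pivot 2 → sign +
step 1: pivot 1/2 → sign +
signature = (2, 0, 0)

Answer: (2, 0, 0)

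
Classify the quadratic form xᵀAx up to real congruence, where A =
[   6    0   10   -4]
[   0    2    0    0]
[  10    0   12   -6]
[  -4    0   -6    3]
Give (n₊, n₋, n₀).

Answer: (3, 1, 0)

Derivation:
step 0: pivot 6 → sign +
step 1: pivot 2 → sign +
step 2: pivot -14/3 → sign −
step 3: pivot 3/7 → sign +
signature = (3, 1, 0)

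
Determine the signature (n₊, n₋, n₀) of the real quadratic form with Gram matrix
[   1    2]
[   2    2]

step 0: pivot 1 → sign +
step 1: pivot -2 → sign −
signature = (1, 1, 0)

Answer: (1, 1, 0)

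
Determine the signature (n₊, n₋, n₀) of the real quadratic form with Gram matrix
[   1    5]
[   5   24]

Answer: (1, 1, 0)

Derivation:
step 0: pivot 1 → sign +
step 1: pivot -1 → sign −
signature = (1, 1, 0)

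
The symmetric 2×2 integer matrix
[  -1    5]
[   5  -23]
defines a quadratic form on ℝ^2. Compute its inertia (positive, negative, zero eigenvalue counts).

step 0: pivot -1 → sign −
step 1: pivot 2 → sign +
signature = (1, 1, 0)

Answer: (1, 1, 0)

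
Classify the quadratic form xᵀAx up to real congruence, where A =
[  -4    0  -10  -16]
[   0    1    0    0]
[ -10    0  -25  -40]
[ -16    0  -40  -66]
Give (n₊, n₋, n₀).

step 0: pivot -4 → sign −
step 1: pivot 1 → sign +
step 2: pivot -2 → sign −
step 3: row/col 3 already zero → sign 0
signature = (1, 2, 1)

Answer: (1, 2, 1)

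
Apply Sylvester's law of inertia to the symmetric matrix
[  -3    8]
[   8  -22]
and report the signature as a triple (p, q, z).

Answer: (0, 2, 0)

Derivation:
step 0: pivot -3 → sign −
step 1: pivot -2/3 → sign −
signature = (0, 2, 0)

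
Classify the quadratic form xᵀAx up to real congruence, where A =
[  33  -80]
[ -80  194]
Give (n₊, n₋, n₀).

Answer: (2, 0, 0)

Derivation:
step 0: pivot 33 → sign +
step 1: pivot 2/33 → sign +
signature = (2, 0, 0)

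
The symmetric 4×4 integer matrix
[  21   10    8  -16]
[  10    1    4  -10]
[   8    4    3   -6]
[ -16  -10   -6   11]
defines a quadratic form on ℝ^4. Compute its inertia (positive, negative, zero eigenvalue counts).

Answer: (2, 2, 0)

Derivation:
step 0: pivot 21 → sign +
step 1: pivot -79/21 → sign −
step 2: pivot -3/79 → sign −
step 3: pivot 1/3 → sign +
signature = (2, 2, 0)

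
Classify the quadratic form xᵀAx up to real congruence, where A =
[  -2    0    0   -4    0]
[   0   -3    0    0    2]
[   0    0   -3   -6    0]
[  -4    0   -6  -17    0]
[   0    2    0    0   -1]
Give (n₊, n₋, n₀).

step 0: pivot -2 → sign −
step 1: pivot -3 → sign −
step 2: pivot -3 → sign −
step 3: pivot 3 → sign +
step 4: pivot 1/3 → sign +
signature = (2, 3, 0)

Answer: (2, 3, 0)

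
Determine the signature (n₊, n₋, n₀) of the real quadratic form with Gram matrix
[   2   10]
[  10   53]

Answer: (2, 0, 0)

Derivation:
step 0: pivot 2 → sign +
step 1: pivot 3 → sign +
signature = (2, 0, 0)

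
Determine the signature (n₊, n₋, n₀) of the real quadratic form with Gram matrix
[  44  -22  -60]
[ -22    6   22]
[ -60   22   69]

step 0: pivot 44 → sign +
step 1: pivot -5 → sign −
step 2: pivot -1/55 → sign −
signature = (1, 2, 0)

Answer: (1, 2, 0)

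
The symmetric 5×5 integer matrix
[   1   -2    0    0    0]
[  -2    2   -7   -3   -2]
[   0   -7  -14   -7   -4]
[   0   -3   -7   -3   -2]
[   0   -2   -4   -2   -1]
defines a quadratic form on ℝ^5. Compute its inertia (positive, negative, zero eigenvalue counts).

Answer: (4, 1, 0)

Derivation:
step 0: pivot 1 → sign +
step 1: pivot -2 → sign −
step 2: pivot 21/2 → sign +
step 3: pivot 1/3 → sign +
step 4: pivot 1/7 → sign +
signature = (4, 1, 0)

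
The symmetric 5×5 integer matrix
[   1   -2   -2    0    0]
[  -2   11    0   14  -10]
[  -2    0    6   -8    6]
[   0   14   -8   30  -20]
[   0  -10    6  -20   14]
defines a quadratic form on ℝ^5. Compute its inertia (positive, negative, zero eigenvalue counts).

step 0: pivot 1 → sign +
step 1: pivot 7 → sign +
step 2: pivot -2/7 → sign −
step 3: pivot 2 → sign +
step 4: row/col 4 already zero → sign 0
signature = (3, 1, 1)

Answer: (3, 1, 1)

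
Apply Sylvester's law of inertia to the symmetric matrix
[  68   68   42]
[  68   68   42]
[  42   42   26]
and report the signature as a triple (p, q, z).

Answer: (2, 0, 1)

Derivation:
step 0: pivot 68 → sign +
step 1: pivot 1/17 → sign +
step 2: row/col 2 already zero → sign 0
signature = (2, 0, 1)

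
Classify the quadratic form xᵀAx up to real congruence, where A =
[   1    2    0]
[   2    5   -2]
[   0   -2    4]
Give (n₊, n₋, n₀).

step 0: pivot 1 → sign +
step 1: pivot 1 → sign +
step 2: row/col 2 already zero → sign 0
signature = (2, 0, 1)

Answer: (2, 0, 1)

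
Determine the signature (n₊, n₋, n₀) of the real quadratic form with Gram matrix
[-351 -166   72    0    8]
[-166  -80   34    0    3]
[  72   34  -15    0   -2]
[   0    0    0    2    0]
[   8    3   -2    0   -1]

step 0: pivot -351 → sign −
step 1: pivot -524/351 → sign −
step 2: pivot -30/131 → sign −
step 3: pivot 2 → sign +
step 4: pivot 3/40 → sign +
signature = (2, 3, 0)

Answer: (2, 3, 0)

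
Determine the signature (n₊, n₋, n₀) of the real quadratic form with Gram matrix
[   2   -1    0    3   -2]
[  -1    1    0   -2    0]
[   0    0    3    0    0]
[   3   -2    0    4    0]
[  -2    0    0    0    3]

step 0: pivot 2 → sign +
step 1: pivot 1/2 → sign +
step 2: pivot 3 → sign +
step 3: pivot -1 → sign −
step 4: pivot 3 → sign +
signature = (4, 1, 0)

Answer: (4, 1, 0)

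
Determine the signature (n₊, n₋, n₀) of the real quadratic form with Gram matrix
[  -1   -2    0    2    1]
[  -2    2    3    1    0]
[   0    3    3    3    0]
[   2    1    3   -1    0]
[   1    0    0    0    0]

step 0: pivot -1 → sign −
step 1: pivot 6 → sign +
step 2: pivot 3/2 → sign +
step 3: pivot -12 → sign −
step 4: row/col 4 already zero → sign 0
signature = (2, 2, 1)

Answer: (2, 2, 1)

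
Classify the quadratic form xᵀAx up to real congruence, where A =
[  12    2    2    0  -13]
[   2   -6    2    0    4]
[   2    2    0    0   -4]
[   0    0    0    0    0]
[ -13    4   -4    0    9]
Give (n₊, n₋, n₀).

step 0: pivot 12 → sign +
step 1: pivot -19/3 → sign −
step 2: pivot 2/19 → sign +
step 3: pivot 1/2 → sign +
step 4: row/col 4 already zero → sign 0
signature = (3, 1, 1)

Answer: (3, 1, 1)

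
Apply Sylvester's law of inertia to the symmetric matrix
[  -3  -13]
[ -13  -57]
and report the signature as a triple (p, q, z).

step 0: pivot -3 → sign −
step 1: pivot -2/3 → sign −
signature = (0, 2, 0)

Answer: (0, 2, 0)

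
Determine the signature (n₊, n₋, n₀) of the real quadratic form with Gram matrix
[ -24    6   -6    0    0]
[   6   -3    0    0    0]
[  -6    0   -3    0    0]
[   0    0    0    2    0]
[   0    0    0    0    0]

Answer: (1, 2, 2)

Derivation:
step 0: pivot -24 → sign −
step 1: pivot -3/2 → sign −
step 2: pivot 2 → sign +
step 3: row/col 3 already zero → sign 0
step 4: row/col 4 already zero → sign 0
signature = (1, 2, 2)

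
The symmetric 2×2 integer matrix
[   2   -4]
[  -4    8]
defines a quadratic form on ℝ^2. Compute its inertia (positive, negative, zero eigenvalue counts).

step 0: pivot 2 → sign +
step 1: row/col 1 already zero → sign 0
signature = (1, 0, 1)

Answer: (1, 0, 1)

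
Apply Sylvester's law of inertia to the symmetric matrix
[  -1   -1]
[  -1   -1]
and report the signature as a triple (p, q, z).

step 0: pivot -1 → sign −
step 1: row/col 1 already zero → sign 0
signature = (0, 1, 1)

Answer: (0, 1, 1)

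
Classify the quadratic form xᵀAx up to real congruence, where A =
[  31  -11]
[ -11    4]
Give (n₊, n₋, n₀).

Answer: (2, 0, 0)

Derivation:
step 0: pivot 31 → sign +
step 1: pivot 3/31 → sign +
signature = (2, 0, 0)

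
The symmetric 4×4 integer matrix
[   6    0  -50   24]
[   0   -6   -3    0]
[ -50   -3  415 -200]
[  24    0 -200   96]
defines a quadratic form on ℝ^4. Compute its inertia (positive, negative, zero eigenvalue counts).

Answer: (1, 2, 1)

Derivation:
step 0: pivot 6 → sign +
step 1: pivot -6 → sign −
step 2: pivot -1/6 → sign −
step 3: row/col 3 already zero → sign 0
signature = (1, 2, 1)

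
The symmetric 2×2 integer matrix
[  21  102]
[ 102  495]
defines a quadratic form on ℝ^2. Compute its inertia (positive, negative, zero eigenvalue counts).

step 0: pivot 21 → sign +
step 1: pivot -3/7 → sign −
signature = (1, 1, 0)

Answer: (1, 1, 0)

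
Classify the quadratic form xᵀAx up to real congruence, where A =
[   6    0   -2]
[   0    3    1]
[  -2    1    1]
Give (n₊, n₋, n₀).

step 0: pivot 6 → sign +
step 1: pivot 3 → sign +
step 2: row/col 2 already zero → sign 0
signature = (2, 0, 1)

Answer: (2, 0, 1)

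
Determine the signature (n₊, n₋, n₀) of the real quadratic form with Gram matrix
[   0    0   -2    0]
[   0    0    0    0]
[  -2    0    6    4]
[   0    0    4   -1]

step 0: pivot 6 → sign +
step 1: pivot -2/3 → sign −
step 2: pivot -1 → sign −
step 3: row/col 3 already zero → sign 0
signature = (1, 2, 1)

Answer: (1, 2, 1)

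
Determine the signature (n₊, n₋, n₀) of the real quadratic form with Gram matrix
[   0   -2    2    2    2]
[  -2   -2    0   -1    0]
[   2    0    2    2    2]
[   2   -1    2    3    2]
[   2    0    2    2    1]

step 0: pivot -2 → sign −
step 1: pivot 2 → sign +
step 2: pivot -1 → sign −
step 3: pivot 1 → sign +
step 4: pivot -1 → sign −
signature = (2, 3, 0)

Answer: (2, 3, 0)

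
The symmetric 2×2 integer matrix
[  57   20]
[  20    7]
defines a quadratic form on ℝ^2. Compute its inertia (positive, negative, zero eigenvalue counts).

Answer: (1, 1, 0)

Derivation:
step 0: pivot 57 → sign +
step 1: pivot -1/57 → sign −
signature = (1, 1, 0)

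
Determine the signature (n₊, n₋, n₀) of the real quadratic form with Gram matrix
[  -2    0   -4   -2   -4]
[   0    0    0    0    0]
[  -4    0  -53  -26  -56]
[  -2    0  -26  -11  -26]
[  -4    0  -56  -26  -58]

Answer: (1, 3, 1)

Derivation:
step 0: pivot -2 → sign −
step 1: pivot -45 → sign −
step 2: pivot 79/45 → sign +
step 3: pivot -2/79 → sign −
step 4: row/col 4 already zero → sign 0
signature = (1, 3, 1)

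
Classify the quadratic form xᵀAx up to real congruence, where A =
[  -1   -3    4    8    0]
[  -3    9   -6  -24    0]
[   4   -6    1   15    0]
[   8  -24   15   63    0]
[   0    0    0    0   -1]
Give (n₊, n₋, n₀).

Answer: (1, 3, 1)

Derivation:
step 0: pivot -1 → sign −
step 1: pivot 18 → sign +
step 2: pivot -1 → sign −
step 3: pivot -1 → sign −
step 4: row/col 4 already zero → sign 0
signature = (1, 3, 1)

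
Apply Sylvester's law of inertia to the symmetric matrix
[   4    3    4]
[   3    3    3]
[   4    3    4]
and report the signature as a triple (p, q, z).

Answer: (2, 0, 1)

Derivation:
step 0: pivot 4 → sign +
step 1: pivot 3/4 → sign +
step 2: row/col 2 already zero → sign 0
signature = (2, 0, 1)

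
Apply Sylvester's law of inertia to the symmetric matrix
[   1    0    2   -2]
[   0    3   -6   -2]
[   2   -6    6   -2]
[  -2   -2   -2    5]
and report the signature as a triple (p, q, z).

step 0: pivot 1 → sign +
step 1: pivot 3 → sign +
step 2: pivot -10 → sign −
step 3: pivot 1/15 → sign +
signature = (3, 1, 0)

Answer: (3, 1, 0)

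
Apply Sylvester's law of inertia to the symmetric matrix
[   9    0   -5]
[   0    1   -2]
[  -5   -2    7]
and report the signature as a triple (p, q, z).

Answer: (3, 0, 0)

Derivation:
step 0: pivot 9 → sign +
step 1: pivot 1 → sign +
step 2: pivot 2/9 → sign +
signature = (3, 0, 0)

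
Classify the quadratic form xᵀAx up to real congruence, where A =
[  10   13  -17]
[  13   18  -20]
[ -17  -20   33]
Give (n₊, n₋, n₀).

Answer: (3, 0, 0)

Derivation:
step 0: pivot 10 → sign +
step 1: pivot 11/10 → sign +
step 2: pivot 1/11 → sign +
signature = (3, 0, 0)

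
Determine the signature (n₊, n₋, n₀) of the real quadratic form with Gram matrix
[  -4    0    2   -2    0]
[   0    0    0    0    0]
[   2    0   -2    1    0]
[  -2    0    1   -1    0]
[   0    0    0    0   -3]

step 0: pivot -4 → sign −
step 1: pivot -1 → sign −
step 2: pivot -3 → sign −
step 3: row/col 3 already zero → sign 0
step 4: row/col 4 already zero → sign 0
signature = (0, 3, 2)

Answer: (0, 3, 2)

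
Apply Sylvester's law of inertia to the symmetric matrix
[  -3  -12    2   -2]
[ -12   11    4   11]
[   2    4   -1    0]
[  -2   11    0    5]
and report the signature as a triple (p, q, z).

Answer: (3, 1, 0)

Derivation:
step 0: pivot -3 → sign −
step 1: pivot 59 → sign +
step 2: pivot 11/177 → sign +
step 3: pivot 2/11 → sign +
signature = (3, 1, 0)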